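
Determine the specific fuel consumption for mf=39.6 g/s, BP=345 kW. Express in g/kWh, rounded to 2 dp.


SFC = (mf / BP) * 3600
Rate = 39.6 / 345 = 0.114783 g/(s*kW)
SFC = 0.114783 * 3600 = 413.22 g/kWh


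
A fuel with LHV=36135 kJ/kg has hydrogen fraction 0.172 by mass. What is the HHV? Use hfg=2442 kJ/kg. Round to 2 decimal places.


HHV = LHV + hfg * 9 * H
Water addition = 2442 * 9 * 0.172 = 3780.216 kJ/kg
HHV = 36135 + 3780.216 = 39915.22 kJ/kg


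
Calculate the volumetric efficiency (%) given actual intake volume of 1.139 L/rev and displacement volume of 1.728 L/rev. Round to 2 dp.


eta_v = (V_actual / V_disp) * 100
Ratio = 1.139 / 1.728 = 0.6591
eta_v = 0.6591 * 100 = 65.91%


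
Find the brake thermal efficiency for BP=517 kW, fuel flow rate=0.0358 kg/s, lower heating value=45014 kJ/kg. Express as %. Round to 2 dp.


eta_BTE = (BP / (mf * LHV)) * 100
Denominator = 0.0358 * 45014 = 1611.5012 kW
eta_BTE = (517 / 1611.5012) * 100 = 32.08%


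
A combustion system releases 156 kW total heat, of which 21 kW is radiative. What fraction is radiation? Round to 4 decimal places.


f_rad = Q_rad / Q_total
f_rad = 21 / 156 = 0.1346


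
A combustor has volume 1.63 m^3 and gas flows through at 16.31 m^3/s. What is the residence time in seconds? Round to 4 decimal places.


tau = V / Q_flow
tau = 1.63 / 16.31 = 0.0999 s


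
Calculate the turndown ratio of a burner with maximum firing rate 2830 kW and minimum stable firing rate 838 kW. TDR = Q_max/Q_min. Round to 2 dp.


TDR = Q_max / Q_min
TDR = 2830 / 838 = 3.38


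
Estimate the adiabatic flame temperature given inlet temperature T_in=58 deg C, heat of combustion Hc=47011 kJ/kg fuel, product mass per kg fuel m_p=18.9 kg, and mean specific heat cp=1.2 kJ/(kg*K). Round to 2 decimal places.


T_ad = T_in + Hc / (m_p * cp)
Denominator = 18.9 * 1.2 = 22.6800
Temperature rise = 47011 / 22.6800 = 2072.80 K
T_ad = 58 + 2072.80 = 2130.80 deg C


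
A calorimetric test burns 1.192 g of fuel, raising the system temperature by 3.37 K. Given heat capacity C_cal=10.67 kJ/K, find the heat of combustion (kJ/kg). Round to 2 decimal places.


Hc = C_cal * delta_T / m_fuel
Q_released = 10.67 * 3.37 = 35.9579 kJ
m_fuel = 1.192 g = 1.192/1000 kg = 0.001192 kg
Hc = 35.9579 / 0.001192 = 30166.02 kJ/kg


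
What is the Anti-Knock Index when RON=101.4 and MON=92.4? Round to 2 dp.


AKI = (RON + MON) / 2
AKI = (101.4 + 92.4) / 2
AKI = 193.8 / 2 = 96.90


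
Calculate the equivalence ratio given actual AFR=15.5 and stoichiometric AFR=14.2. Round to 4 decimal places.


phi = AFR_stoich / AFR_actual
phi = 14.2 / 15.5 = 0.9161


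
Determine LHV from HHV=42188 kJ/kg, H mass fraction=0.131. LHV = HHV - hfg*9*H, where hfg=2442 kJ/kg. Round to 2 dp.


LHV = HHV - hfg * 9 * H
Water correction = 2442 * 9 * 0.131 = 2879.118 kJ/kg
LHV = 42188 - 2879.118 = 39308.88 kJ/kg


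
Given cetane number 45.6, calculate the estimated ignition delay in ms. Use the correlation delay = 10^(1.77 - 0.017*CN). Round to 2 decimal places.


delay = 10^(1.77 - 0.017*CN)
Exponent = 1.77 - 0.017*45.6 = 0.9948
delay = 10^0.9948 = 9.88 ms


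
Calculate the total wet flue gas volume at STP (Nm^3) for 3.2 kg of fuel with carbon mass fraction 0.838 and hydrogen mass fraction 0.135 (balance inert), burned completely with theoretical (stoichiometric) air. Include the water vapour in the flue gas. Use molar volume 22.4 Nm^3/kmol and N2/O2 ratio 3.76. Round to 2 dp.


Per kg fuel: CO2 = (C/12 kmol)*22.4 = (0.838/12)*22.4 = 1.56427 Nm^3
Per kg fuel: H2O = (H/2 kmol)*22.4 = (0.135/2)*22.4 = 1.51200 Nm^3
O2 needed per kg fuel = C/12 + H/4 = 0.838/12 + 0.135/4 = 0.10358333 kmol
Per kg fuel: N2 = O2*3.76*22.4 = 0.10358333*3.76*22.4 = 8.72420 Nm^3
Total per kg = 1.56427 + 1.51200 + 8.72420 = 11.80047 Nm^3
Total = 11.80047 * 3.2 = 37.76 Nm^3


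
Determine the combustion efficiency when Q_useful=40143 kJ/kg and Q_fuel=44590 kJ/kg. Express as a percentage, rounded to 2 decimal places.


Efficiency = (Q_useful / Q_fuel) * 100
Efficiency = (40143 / 44590) * 100
Efficiency = 0.9003 * 100 = 90.03%


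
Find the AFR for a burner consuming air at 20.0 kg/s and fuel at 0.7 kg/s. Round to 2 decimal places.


AFR = m_air / m_fuel
AFR = 20.0 / 0.7 = 28.57


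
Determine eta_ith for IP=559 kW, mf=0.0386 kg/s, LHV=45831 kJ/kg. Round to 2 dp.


eta_ith = (IP / (mf * LHV)) * 100
Denominator = 0.0386 * 45831 = 1769.0766 kW
eta_ith = (559 / 1769.0766) * 100 = 31.60%


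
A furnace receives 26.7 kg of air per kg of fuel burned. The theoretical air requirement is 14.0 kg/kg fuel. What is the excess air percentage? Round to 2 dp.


Excess air = actual - stoichiometric = 26.7 - 14.0 = 12.70 kg/kg fuel
Excess air % = (excess / stoich) * 100 = (12.70 / 14.0) * 100 = 90.71%


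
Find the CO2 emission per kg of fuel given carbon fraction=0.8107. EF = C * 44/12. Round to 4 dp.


EF = C_frac * (M_CO2 / M_C)
EF = 0.8107 * (44/12)
EF = 0.8107 * 3.666667 = 2.9726 kg_CO2/kg_fuel


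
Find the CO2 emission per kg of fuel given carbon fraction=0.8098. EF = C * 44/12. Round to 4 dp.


EF = C_frac * (M_CO2 / M_C)
EF = 0.8098 * (44/12)
EF = 0.8098 * 3.666667 = 2.9693 kg_CO2/kg_fuel


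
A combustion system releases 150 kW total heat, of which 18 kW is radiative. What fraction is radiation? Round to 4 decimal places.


f_rad = Q_rad / Q_total
f_rad = 18 / 150 = 0.1200


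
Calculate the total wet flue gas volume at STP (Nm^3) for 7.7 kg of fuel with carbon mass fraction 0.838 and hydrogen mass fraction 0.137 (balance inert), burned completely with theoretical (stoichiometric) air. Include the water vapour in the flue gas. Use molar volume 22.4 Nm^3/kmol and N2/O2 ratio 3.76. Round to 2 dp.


Per kg fuel: CO2 = (C/12 kmol)*22.4 = (0.838/12)*22.4 = 1.56427 Nm^3
Per kg fuel: H2O = (H/2 kmol)*22.4 = (0.137/2)*22.4 = 1.53440 Nm^3
O2 needed per kg fuel = C/12 + H/4 = 0.838/12 + 0.137/4 = 0.10408333 kmol
Per kg fuel: N2 = O2*3.76*22.4 = 0.10408333*3.76*22.4 = 8.76631 Nm^3
Total per kg = 1.56427 + 1.53440 + 8.76631 = 11.86498 Nm^3
Total = 11.86498 * 7.7 = 91.36 Nm^3


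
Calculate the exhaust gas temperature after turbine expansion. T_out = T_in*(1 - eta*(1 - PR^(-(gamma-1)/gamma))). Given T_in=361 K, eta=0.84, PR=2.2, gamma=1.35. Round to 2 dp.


T_out = T_in * (1 - eta * (1 - PR^(-(gamma-1)/gamma)))
Exponent = -(1.35-1)/1.35 = -0.25925926
PR^exp = 2.2^(-0.25925926) = 0.81512413
Factor = 1 - 0.84*(1 - 0.81512413) = 0.84470427
T_out = 361 * 0.84470427 = 304.94 K


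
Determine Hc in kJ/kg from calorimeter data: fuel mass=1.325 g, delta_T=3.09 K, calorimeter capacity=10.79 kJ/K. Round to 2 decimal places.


Hc = C_cal * delta_T / m_fuel
Q_released = 10.79 * 3.09 = 33.3411 kJ
m_fuel = 1.325 g = 1.325/1000 kg = 0.001325 kg
Hc = 33.3411 / 0.001325 = 25163.09 kJ/kg


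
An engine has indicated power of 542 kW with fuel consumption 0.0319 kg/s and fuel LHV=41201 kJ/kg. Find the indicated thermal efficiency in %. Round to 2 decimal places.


eta_ith = (IP / (mf * LHV)) * 100
Denominator = 0.0319 * 41201 = 1314.3119 kW
eta_ith = (542 / 1314.3119) * 100 = 41.24%


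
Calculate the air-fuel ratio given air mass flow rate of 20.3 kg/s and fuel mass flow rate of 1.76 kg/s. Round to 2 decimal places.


AFR = m_air / m_fuel
AFR = 20.3 / 1.76 = 11.53


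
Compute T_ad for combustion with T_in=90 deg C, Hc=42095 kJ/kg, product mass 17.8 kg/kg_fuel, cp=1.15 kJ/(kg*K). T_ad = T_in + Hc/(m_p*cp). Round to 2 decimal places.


T_ad = T_in + Hc / (m_p * cp)
Denominator = 17.8 * 1.15 = 20.4700
Temperature rise = 42095 / 20.4700 = 2056.42 K
T_ad = 90 + 2056.42 = 2146.42 deg C


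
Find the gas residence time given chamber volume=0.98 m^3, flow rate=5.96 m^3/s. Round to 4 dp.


tau = V / Q_flow
tau = 0.98 / 5.96 = 0.1644 s


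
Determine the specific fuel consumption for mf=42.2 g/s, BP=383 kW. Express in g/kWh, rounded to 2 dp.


SFC = (mf / BP) * 3600
Rate = 42.2 / 383 = 0.110183 g/(s*kW)
SFC = 0.110183 * 3600 = 396.66 g/kWh


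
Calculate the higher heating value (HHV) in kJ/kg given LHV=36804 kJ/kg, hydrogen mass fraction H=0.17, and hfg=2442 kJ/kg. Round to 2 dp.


HHV = LHV + hfg * 9 * H
Water addition = 2442 * 9 * 0.17 = 3736.260 kJ/kg
HHV = 36804 + 3736.260 = 40540.26 kJ/kg


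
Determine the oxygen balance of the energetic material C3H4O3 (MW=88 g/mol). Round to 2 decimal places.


OB = -1600 * (2C + H/2 - O) / MW
Inner = 2*3 + 4/2 - 3 = 5.00
OB = -1600 * 5.00 / 88 = -90.91%


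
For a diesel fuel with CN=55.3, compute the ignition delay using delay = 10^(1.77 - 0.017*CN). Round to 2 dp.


delay = 10^(1.77 - 0.017*CN)
Exponent = 1.77 - 0.017*55.3 = 0.8299
delay = 10^0.8299 = 6.76 ms


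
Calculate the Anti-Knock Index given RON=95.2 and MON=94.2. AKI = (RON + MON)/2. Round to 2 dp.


AKI = (RON + MON) / 2
AKI = (95.2 + 94.2) / 2
AKI = 189.4 / 2 = 94.70


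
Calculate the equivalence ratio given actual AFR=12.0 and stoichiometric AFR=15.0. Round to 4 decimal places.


phi = AFR_stoich / AFR_actual
phi = 15.0 / 12.0 = 1.2500


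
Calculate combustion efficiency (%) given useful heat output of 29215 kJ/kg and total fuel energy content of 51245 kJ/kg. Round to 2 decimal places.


Efficiency = (Q_useful / Q_fuel) * 100
Efficiency = (29215 / 51245) * 100
Efficiency = 0.5701 * 100 = 57.01%


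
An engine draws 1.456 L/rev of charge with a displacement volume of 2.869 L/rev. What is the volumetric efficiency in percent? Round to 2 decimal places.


eta_v = (V_actual / V_disp) * 100
Ratio = 1.456 / 2.869 = 0.5075
eta_v = 0.5075 * 100 = 50.75%


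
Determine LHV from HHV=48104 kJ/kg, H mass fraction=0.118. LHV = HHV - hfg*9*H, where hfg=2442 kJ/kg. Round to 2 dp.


LHV = HHV - hfg * 9 * H
Water correction = 2442 * 9 * 0.118 = 2593.404 kJ/kg
LHV = 48104 - 2593.404 = 45510.60 kJ/kg


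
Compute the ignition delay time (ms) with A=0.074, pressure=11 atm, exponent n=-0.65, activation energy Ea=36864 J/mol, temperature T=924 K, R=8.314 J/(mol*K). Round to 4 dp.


tau = A * P^n * exp(Ea/(R*T))
P^n = 11^(-0.65) = 0.21042375
Ea/(R*T) = 36864/(8.314*924) = 4.798665
exp(Ea/(R*T)) = 121.348354
tau = 0.074 * 0.21042375 * 121.348354 = 1.8896 ms


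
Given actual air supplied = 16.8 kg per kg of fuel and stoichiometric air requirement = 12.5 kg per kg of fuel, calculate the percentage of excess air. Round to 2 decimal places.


Excess air = actual - stoichiometric = 16.8 - 12.5 = 4.30 kg/kg fuel
Excess air % = (excess / stoich) * 100 = (4.30 / 12.5) * 100 = 34.40%


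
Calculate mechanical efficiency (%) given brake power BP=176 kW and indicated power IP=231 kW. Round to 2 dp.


eta_mech = (BP / IP) * 100
Ratio = 176 / 231 = 0.7619
eta_mech = 0.7619 * 100 = 76.19%


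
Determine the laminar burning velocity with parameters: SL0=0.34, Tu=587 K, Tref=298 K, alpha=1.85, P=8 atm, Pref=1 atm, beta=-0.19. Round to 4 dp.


SL = SL0 * (Tu/Tref)^alpha * (P/Pref)^beta
T ratio = 587/298 = 1.96979866
(T ratio)^alpha = 1.96979866^1.85 = 3.504938
(P/Pref)^beta = 8^(-0.19) = 0.673617
SL = 0.34 * 3.504938 * 0.673617 = 0.8027 m/s


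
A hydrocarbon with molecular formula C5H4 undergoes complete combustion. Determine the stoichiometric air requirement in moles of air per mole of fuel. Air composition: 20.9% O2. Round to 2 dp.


Balanced combustion: C5H4 + 6 O2 -> 5 CO2 + 2 H2O
O2 needed = C + H/4 = 5 + 4/4 = 6.00 moles
Air moles = O2 / 0.209 = 6.00 / 0.209 = 28.71 moles air


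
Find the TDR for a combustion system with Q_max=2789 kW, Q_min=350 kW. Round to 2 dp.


TDR = Q_max / Q_min
TDR = 2789 / 350 = 7.97


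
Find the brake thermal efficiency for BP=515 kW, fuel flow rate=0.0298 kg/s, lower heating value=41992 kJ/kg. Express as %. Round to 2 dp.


eta_BTE = (BP / (mf * LHV)) * 100
Denominator = 0.0298 * 41992 = 1251.3616 kW
eta_BTE = (515 / 1251.3616) * 100 = 41.16%


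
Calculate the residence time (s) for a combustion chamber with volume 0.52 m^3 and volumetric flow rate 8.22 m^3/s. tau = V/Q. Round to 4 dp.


tau = V / Q_flow
tau = 0.52 / 8.22 = 0.0633 s


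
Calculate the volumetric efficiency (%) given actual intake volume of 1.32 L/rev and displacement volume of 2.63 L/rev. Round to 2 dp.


eta_v = (V_actual / V_disp) * 100
Ratio = 1.32 / 2.63 = 0.5019
eta_v = 0.5019 * 100 = 50.19%


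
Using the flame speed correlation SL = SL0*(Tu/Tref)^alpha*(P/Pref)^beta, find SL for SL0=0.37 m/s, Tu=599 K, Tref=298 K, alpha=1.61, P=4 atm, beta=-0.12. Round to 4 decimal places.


SL = SL0 * (Tu/Tref)^alpha * (P/Pref)^beta
T ratio = 599/298 = 2.01006711
(T ratio)^alpha = 2.01006711^1.61 = 3.077294
(P/Pref)^beta = 4^(-0.12) = 0.846745
SL = 0.37 * 3.077294 * 0.846745 = 0.9641 m/s


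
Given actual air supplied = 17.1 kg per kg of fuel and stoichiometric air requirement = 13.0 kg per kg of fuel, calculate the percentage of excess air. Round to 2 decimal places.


Excess air = actual - stoichiometric = 17.1 - 13.0 = 4.10 kg/kg fuel
Excess air % = (excess / stoich) * 100 = (4.10 / 13.0) * 100 = 31.54%


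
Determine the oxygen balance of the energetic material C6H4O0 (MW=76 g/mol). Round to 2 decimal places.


OB = -1600 * (2C + H/2 - O) / MW
Inner = 2*6 + 4/2 - 0 = 14.00
OB = -1600 * 14.00 / 76 = -294.74%


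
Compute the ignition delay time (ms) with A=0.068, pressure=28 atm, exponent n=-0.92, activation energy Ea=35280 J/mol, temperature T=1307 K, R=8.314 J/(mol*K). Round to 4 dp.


tau = A * P^n * exp(Ea/(R*T))
P^n = 28^(-0.92) = 0.04662455
Ea/(R*T) = 35280/(8.314*1307) = 3.246706
exp(Ea/(R*T)) = 25.705527
tau = 0.068 * 0.04662455 * 25.705527 = 0.0815 ms


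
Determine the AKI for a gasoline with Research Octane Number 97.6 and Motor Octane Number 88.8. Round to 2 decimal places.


AKI = (RON + MON) / 2
AKI = (97.6 + 88.8) / 2
AKI = 186.4 / 2 = 93.20


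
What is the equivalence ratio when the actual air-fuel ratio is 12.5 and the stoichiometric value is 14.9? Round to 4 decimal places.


phi = AFR_stoich / AFR_actual
phi = 14.9 / 12.5 = 1.1920


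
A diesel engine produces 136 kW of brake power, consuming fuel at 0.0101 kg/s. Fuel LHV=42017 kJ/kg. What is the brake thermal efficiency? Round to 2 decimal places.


eta_BTE = (BP / (mf * LHV)) * 100
Denominator = 0.0101 * 42017 = 424.3717 kW
eta_BTE = (136 / 424.3717) * 100 = 32.05%


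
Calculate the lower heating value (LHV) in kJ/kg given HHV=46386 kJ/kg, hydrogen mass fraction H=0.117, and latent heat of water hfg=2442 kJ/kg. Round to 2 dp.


LHV = HHV - hfg * 9 * H
Water correction = 2442 * 9 * 0.117 = 2571.426 kJ/kg
LHV = 46386 - 2571.426 = 43814.57 kJ/kg


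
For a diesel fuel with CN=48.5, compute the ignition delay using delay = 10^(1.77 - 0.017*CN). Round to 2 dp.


delay = 10^(1.77 - 0.017*CN)
Exponent = 1.77 - 0.017*48.5 = 0.9455
delay = 10^0.9455 = 8.82 ms


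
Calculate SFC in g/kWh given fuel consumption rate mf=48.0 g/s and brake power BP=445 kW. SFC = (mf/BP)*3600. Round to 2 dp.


SFC = (mf / BP) * 3600
Rate = 48.0 / 445 = 0.107865 g/(s*kW)
SFC = 0.107865 * 3600 = 388.31 g/kWh


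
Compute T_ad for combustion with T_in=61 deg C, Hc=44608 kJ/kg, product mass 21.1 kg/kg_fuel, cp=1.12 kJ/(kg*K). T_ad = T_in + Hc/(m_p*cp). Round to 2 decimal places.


T_ad = T_in + Hc / (m_p * cp)
Denominator = 21.1 * 1.12 = 23.6320
Temperature rise = 44608 / 23.6320 = 1887.61 K
T_ad = 61 + 1887.61 = 1948.61 deg C


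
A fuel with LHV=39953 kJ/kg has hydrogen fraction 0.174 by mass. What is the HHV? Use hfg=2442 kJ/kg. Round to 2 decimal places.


HHV = LHV + hfg * 9 * H
Water addition = 2442 * 9 * 0.174 = 3824.172 kJ/kg
HHV = 39953 + 3824.172 = 43777.17 kJ/kg


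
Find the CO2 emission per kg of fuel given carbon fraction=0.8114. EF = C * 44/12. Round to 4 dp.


EF = C_frac * (M_CO2 / M_C)
EF = 0.8114 * (44/12)
EF = 0.8114 * 3.666667 = 2.9751 kg_CO2/kg_fuel


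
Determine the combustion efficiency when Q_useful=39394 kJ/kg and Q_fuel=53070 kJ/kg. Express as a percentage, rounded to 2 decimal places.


Efficiency = (Q_useful / Q_fuel) * 100
Efficiency = (39394 / 53070) * 100
Efficiency = 0.7423 * 100 = 74.23%


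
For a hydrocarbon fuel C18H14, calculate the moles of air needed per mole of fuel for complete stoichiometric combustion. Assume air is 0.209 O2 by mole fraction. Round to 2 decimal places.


Balanced combustion: C18H14 + 21.5 O2 -> 18 CO2 + 7 H2O
O2 needed = C + H/4 = 18 + 14/4 = 21.50 moles
Air moles = O2 / 0.209 = 21.50 / 0.209 = 102.87 moles air


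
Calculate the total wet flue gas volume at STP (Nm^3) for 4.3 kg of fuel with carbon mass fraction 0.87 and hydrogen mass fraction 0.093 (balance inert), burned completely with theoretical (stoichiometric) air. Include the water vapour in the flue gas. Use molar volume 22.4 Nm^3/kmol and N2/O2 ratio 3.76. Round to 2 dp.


Per kg fuel: CO2 = (C/12 kmol)*22.4 = (0.87/12)*22.4 = 1.62400 Nm^3
Per kg fuel: H2O = (H/2 kmol)*22.4 = (0.093/2)*22.4 = 1.04160 Nm^3
O2 needed per kg fuel = C/12 + H/4 = 0.87/12 + 0.093/4 = 0.09575000 kmol
Per kg fuel: N2 = O2*3.76*22.4 = 0.09575000*3.76*22.4 = 8.06445 Nm^3
Total per kg = 1.62400 + 1.04160 + 8.06445 = 10.73005 Nm^3
Total = 10.73005 * 4.3 = 46.14 Nm^3


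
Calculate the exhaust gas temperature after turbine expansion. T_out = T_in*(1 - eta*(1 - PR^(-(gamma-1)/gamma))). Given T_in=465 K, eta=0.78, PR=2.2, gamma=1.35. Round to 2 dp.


T_out = T_in * (1 - eta * (1 - PR^(-(gamma-1)/gamma)))
Exponent = -(1.35-1)/1.35 = -0.25925926
PR^exp = 2.2^(-0.25925926) = 0.81512413
Factor = 1 - 0.78*(1 - 0.81512413) = 0.85579682
T_out = 465 * 0.85579682 = 397.95 K


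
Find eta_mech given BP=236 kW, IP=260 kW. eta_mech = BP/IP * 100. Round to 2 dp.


eta_mech = (BP / IP) * 100
Ratio = 236 / 260 = 0.9077
eta_mech = 0.9077 * 100 = 90.77%


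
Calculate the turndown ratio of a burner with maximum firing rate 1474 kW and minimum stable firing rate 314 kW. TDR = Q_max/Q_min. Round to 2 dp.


TDR = Q_max / Q_min
TDR = 1474 / 314 = 4.69


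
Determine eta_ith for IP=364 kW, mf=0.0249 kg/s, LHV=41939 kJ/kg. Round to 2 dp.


eta_ith = (IP / (mf * LHV)) * 100
Denominator = 0.0249 * 41939 = 1044.2811 kW
eta_ith = (364 / 1044.2811) * 100 = 34.86%


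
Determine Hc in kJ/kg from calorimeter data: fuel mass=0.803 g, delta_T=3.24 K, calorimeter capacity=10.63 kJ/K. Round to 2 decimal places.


Hc = C_cal * delta_T / m_fuel
Q_released = 10.63 * 3.24 = 34.4412 kJ
m_fuel = 0.803 g = 0.803/1000 kg = 0.000803 kg
Hc = 34.4412 / 0.000803 = 42890.66 kJ/kg


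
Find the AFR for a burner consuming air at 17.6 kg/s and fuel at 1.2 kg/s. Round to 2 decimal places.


AFR = m_air / m_fuel
AFR = 17.6 / 1.2 = 14.67


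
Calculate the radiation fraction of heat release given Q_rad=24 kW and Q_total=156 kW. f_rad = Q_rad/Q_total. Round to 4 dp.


f_rad = Q_rad / Q_total
f_rad = 24 / 156 = 0.1538


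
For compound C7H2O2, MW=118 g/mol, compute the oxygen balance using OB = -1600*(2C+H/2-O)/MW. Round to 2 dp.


OB = -1600 * (2C + H/2 - O) / MW
Inner = 2*7 + 2/2 - 2 = 13.00
OB = -1600 * 13.00 / 118 = -176.27%


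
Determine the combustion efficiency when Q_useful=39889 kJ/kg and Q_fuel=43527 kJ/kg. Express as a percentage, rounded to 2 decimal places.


Efficiency = (Q_useful / Q_fuel) * 100
Efficiency = (39889 / 43527) * 100
Efficiency = 0.9164 * 100 = 91.64%


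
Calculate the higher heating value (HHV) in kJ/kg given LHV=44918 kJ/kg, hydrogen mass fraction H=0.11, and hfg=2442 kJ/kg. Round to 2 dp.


HHV = LHV + hfg * 9 * H
Water addition = 2442 * 9 * 0.11 = 2417.580 kJ/kg
HHV = 44918 + 2417.580 = 47335.58 kJ/kg


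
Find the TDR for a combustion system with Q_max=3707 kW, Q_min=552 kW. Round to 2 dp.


TDR = Q_max / Q_min
TDR = 3707 / 552 = 6.72


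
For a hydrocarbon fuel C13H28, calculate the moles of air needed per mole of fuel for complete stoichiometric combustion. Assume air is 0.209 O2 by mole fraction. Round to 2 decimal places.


Balanced combustion: C13H28 + 20 O2 -> 13 CO2 + 14 H2O
O2 needed = C + H/4 = 13 + 28/4 = 20.00 moles
Air moles = O2 / 0.209 = 20.00 / 0.209 = 95.69 moles air


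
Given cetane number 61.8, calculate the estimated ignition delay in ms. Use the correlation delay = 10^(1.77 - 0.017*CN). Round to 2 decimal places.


delay = 10^(1.77 - 0.017*CN)
Exponent = 1.77 - 0.017*61.8 = 0.7194
delay = 10^0.7194 = 5.24 ms


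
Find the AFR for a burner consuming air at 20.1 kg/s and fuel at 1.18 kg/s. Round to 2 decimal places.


AFR = m_air / m_fuel
AFR = 20.1 / 1.18 = 17.03


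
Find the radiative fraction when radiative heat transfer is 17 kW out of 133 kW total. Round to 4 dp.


f_rad = Q_rad / Q_total
f_rad = 17 / 133 = 0.1278


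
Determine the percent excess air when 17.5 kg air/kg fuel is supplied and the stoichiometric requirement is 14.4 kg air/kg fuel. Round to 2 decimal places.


Excess air = actual - stoichiometric = 17.5 - 14.4 = 3.10 kg/kg fuel
Excess air % = (excess / stoich) * 100 = (3.10 / 14.4) * 100 = 21.53%


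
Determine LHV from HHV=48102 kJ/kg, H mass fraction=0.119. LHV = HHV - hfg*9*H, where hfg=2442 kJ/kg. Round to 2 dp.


LHV = HHV - hfg * 9 * H
Water correction = 2442 * 9 * 0.119 = 2615.382 kJ/kg
LHV = 48102 - 2615.382 = 45486.62 kJ/kg


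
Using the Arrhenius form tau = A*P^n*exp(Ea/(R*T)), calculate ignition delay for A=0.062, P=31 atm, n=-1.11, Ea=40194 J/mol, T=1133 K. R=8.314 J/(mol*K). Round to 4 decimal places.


tau = A * P^n * exp(Ea/(R*T))
P^n = 31^(-1.11) = 0.02210999
Ea/(R*T) = 40194/(8.314*1133) = 4.266987
exp(Ea/(R*T)) = 71.306450
tau = 0.062 * 0.02210999 * 71.306450 = 0.0977 ms


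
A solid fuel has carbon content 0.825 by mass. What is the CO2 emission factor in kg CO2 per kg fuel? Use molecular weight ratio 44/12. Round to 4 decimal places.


EF = C_frac * (M_CO2 / M_C)
EF = 0.825 * (44/12)
EF = 0.825 * 3.666667 = 3.0250 kg_CO2/kg_fuel


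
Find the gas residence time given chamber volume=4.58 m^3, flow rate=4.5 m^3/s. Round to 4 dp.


tau = V / Q_flow
tau = 4.58 / 4.5 = 1.0178 s


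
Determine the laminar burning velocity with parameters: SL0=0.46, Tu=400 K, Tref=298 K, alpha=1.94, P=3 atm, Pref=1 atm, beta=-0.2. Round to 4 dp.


SL = SL0 * (Tu/Tref)^alpha * (P/Pref)^beta
T ratio = 400/298 = 1.34228188
(T ratio)^alpha = 1.34228188^1.94 = 1.770178
(P/Pref)^beta = 3^(-0.2) = 0.802742
SL = 0.46 * 1.770178 * 0.802742 = 0.6537 m/s


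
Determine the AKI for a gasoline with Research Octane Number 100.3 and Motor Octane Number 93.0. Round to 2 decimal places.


AKI = (RON + MON) / 2
AKI = (100.3 + 93.0) / 2
AKI = 193.3 / 2 = 96.65


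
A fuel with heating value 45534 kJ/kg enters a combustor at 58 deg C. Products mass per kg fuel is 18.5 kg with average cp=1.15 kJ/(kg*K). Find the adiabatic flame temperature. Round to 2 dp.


T_ad = T_in + Hc / (m_p * cp)
Denominator = 18.5 * 1.15 = 21.2750
Temperature rise = 45534 / 21.2750 = 2140.26 K
T_ad = 58 + 2140.26 = 2198.26 deg C


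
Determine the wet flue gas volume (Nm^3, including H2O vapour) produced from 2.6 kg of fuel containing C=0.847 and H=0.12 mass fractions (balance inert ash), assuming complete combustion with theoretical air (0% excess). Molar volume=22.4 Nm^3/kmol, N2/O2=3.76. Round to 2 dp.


Per kg fuel: CO2 = (C/12 kmol)*22.4 = (0.847/12)*22.4 = 1.58107 Nm^3
Per kg fuel: H2O = (H/2 kmol)*22.4 = (0.12/2)*22.4 = 1.34400 Nm^3
O2 needed per kg fuel = C/12 + H/4 = 0.847/12 + 0.12/4 = 0.10058333 kmol
Per kg fuel: N2 = O2*3.76*22.4 = 0.10058333*3.76*22.4 = 8.47153 Nm^3
Total per kg = 1.58107 + 1.34400 + 8.47153 = 11.39660 Nm^3
Total = 11.39660 * 2.6 = 29.63 Nm^3


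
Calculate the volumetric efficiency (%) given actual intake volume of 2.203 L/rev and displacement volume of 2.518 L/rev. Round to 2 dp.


eta_v = (V_actual / V_disp) * 100
Ratio = 2.203 / 2.518 = 0.8749
eta_v = 0.8749 * 100 = 87.49%


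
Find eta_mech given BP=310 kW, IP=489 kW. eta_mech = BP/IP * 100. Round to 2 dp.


eta_mech = (BP / IP) * 100
Ratio = 310 / 489 = 0.6339
eta_mech = 0.6339 * 100 = 63.39%


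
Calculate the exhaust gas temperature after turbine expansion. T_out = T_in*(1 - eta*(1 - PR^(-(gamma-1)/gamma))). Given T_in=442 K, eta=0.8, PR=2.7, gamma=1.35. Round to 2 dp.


T_out = T_in * (1 - eta * (1 - PR^(-(gamma-1)/gamma)))
Exponent = -(1.35-1)/1.35 = -0.25925926
PR^exp = 2.7^(-0.25925926) = 0.77297411
Factor = 1 - 0.8*(1 - 0.77297411) = 0.81837929
T_out = 442 * 0.81837929 = 361.72 K


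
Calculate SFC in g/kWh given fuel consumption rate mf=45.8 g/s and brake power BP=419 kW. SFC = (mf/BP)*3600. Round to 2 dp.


SFC = (mf / BP) * 3600
Rate = 45.8 / 419 = 0.109308 g/(s*kW)
SFC = 0.109308 * 3600 = 393.51 g/kWh


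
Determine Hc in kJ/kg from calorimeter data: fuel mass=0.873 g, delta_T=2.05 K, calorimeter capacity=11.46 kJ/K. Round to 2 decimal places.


Hc = C_cal * delta_T / m_fuel
Q_released = 11.46 * 2.05 = 23.4930 kJ
m_fuel = 0.873 g = 0.873/1000 kg = 0.000873 kg
Hc = 23.4930 / 0.000873 = 26910.65 kJ/kg


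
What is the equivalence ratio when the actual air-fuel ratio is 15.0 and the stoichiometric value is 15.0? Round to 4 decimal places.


phi = AFR_stoich / AFR_actual
phi = 15.0 / 15.0 = 1.0000


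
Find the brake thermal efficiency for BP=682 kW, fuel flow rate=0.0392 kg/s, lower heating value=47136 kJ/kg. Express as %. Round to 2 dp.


eta_BTE = (BP / (mf * LHV)) * 100
Denominator = 0.0392 * 47136 = 1847.7312 kW
eta_BTE = (682 / 1847.7312) * 100 = 36.91%


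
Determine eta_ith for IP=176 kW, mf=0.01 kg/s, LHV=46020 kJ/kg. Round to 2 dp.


eta_ith = (IP / (mf * LHV)) * 100
Denominator = 0.01 * 46020 = 460.2000 kW
eta_ith = (176 / 460.2000) * 100 = 38.24%


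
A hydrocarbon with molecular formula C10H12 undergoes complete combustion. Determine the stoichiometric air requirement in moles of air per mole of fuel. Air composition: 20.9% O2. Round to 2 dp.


Balanced combustion: C10H12 + 13 O2 -> 10 CO2 + 6 H2O
O2 needed = C + H/4 = 10 + 12/4 = 13.00 moles
Air moles = O2 / 0.209 = 13.00 / 0.209 = 62.20 moles air


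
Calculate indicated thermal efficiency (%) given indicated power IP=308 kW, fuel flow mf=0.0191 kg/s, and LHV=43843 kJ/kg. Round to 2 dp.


eta_ith = (IP / (mf * LHV)) * 100
Denominator = 0.0191 * 43843 = 837.4013 kW
eta_ith = (308 / 837.4013) * 100 = 36.78%


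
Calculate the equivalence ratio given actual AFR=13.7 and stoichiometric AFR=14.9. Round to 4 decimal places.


phi = AFR_stoich / AFR_actual
phi = 14.9 / 13.7 = 1.0876


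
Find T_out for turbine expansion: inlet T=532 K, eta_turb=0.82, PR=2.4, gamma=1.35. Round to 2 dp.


T_out = T_in * (1 - eta * (1 - PR^(-(gamma-1)/gamma)))
Exponent = -(1.35-1)/1.35 = -0.25925926
PR^exp = 2.4^(-0.25925926) = 0.79694200
Factor = 1 - 0.82*(1 - 0.79694200) = 0.83349244
T_out = 532 * 0.83349244 = 443.42 K


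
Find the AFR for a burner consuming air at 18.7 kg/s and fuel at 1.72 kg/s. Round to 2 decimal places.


AFR = m_air / m_fuel
AFR = 18.7 / 1.72 = 10.87


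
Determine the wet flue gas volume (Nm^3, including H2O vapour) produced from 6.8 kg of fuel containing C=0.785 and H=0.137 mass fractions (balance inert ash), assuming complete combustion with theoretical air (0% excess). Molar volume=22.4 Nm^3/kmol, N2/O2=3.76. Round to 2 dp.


Per kg fuel: CO2 = (C/12 kmol)*22.4 = (0.785/12)*22.4 = 1.46533 Nm^3
Per kg fuel: H2O = (H/2 kmol)*22.4 = (0.137/2)*22.4 = 1.53440 Nm^3
O2 needed per kg fuel = C/12 + H/4 = 0.785/12 + 0.137/4 = 0.09966667 kmol
Per kg fuel: N2 = O2*3.76*22.4 = 0.09966667*3.76*22.4 = 8.39433 Nm^3
Total per kg = 1.46533 + 1.53440 + 8.39433 = 11.39406 Nm^3
Total = 11.39406 * 6.8 = 77.48 Nm^3


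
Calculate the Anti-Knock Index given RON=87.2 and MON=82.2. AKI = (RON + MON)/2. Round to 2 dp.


AKI = (RON + MON) / 2
AKI = (87.2 + 82.2) / 2
AKI = 169.4 / 2 = 84.70


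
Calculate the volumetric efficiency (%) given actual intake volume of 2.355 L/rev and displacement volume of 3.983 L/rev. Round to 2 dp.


eta_v = (V_actual / V_disp) * 100
Ratio = 2.355 / 3.983 = 0.5913
eta_v = 0.5913 * 100 = 59.13%


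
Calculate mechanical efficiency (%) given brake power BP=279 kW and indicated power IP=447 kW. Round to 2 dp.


eta_mech = (BP / IP) * 100
Ratio = 279 / 447 = 0.6242
eta_mech = 0.6242 * 100 = 62.42%


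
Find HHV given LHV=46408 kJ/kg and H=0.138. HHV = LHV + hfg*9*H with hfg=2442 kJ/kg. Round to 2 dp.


HHV = LHV + hfg * 9 * H
Water addition = 2442 * 9 * 0.138 = 3032.964 kJ/kg
HHV = 46408 + 3032.964 = 49440.96 kJ/kg


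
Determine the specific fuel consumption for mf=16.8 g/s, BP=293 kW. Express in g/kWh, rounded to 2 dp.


SFC = (mf / BP) * 3600
Rate = 16.8 / 293 = 0.057338 g/(s*kW)
SFC = 0.057338 * 3600 = 206.42 g/kWh


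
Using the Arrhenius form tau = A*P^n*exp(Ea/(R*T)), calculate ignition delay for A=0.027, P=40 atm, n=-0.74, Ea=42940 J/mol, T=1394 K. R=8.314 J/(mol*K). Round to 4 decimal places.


tau = A * P^n * exp(Ea/(R*T))
P^n = 40^(-0.74) = 0.06523424
Ea/(R*T) = 42940/(8.314*1394) = 3.705009
exp(Ea/(R*T)) = 40.650406
tau = 0.027 * 0.06523424 * 40.650406 = 0.0716 ms


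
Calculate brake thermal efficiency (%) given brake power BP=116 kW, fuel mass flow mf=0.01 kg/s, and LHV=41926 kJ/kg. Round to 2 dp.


eta_BTE = (BP / (mf * LHV)) * 100
Denominator = 0.01 * 41926 = 419.2600 kW
eta_BTE = (116 / 419.2600) * 100 = 27.67%


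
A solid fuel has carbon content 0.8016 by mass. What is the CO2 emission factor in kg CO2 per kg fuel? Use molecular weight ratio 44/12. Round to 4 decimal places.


EF = C_frac * (M_CO2 / M_C)
EF = 0.8016 * (44/12)
EF = 0.8016 * 3.666667 = 2.9392 kg_CO2/kg_fuel


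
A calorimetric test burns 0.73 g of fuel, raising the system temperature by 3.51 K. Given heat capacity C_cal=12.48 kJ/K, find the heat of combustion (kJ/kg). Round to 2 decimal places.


Hc = C_cal * delta_T / m_fuel
Q_released = 12.48 * 3.51 = 43.8048 kJ
m_fuel = 0.73 g = 0.73/1000 kg = 0.000730 kg
Hc = 43.8048 / 0.000730 = 60006.58 kJ/kg


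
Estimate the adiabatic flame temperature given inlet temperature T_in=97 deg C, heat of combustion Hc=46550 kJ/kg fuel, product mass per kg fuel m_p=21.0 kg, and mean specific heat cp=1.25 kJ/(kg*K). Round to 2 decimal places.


T_ad = T_in + Hc / (m_p * cp)
Denominator = 21.0 * 1.25 = 26.2500
Temperature rise = 46550 / 26.2500 = 1773.33 K
T_ad = 97 + 1773.33 = 1870.33 deg C


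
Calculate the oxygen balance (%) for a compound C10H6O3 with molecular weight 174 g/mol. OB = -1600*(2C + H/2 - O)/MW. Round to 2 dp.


OB = -1600 * (2C + H/2 - O) / MW
Inner = 2*10 + 6/2 - 3 = 20.00
OB = -1600 * 20.00 / 174 = -183.91%


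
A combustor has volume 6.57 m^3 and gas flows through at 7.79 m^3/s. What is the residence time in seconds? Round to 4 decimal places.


tau = V / Q_flow
tau = 6.57 / 7.79 = 0.8434 s


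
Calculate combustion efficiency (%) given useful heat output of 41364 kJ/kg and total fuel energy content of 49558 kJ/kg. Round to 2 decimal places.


Efficiency = (Q_useful / Q_fuel) * 100
Efficiency = (41364 / 49558) * 100
Efficiency = 0.8347 * 100 = 83.47%


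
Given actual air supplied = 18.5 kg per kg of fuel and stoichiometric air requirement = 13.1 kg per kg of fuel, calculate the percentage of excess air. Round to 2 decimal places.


Excess air = actual - stoichiometric = 18.5 - 13.1 = 5.40 kg/kg fuel
Excess air % = (excess / stoich) * 100 = (5.40 / 13.1) * 100 = 41.22%


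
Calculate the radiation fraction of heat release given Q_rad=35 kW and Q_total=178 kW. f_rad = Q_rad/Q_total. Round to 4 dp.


f_rad = Q_rad / Q_total
f_rad = 35 / 178 = 0.1966


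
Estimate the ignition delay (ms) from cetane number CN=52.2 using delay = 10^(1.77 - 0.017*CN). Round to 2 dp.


delay = 10^(1.77 - 0.017*CN)
Exponent = 1.77 - 0.017*52.2 = 0.8826
delay = 10^0.8826 = 7.63 ms


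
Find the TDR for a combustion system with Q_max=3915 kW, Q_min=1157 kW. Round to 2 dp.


TDR = Q_max / Q_min
TDR = 3915 / 1157 = 3.38


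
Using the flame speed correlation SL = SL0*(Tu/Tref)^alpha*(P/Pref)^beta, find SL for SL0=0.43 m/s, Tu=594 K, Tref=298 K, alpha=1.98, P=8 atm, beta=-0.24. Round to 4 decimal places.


SL = SL0 * (Tu/Tref)^alpha * (P/Pref)^beta
T ratio = 594/298 = 1.99328859
(T ratio)^alpha = 1.99328859^1.98 = 3.918763
(P/Pref)^beta = 8^(-0.24) = 0.607097
SL = 0.43 * 3.918763 * 0.607097 = 1.0230 m/s


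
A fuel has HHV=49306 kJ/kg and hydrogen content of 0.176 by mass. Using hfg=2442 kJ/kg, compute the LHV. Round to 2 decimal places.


LHV = HHV - hfg * 9 * H
Water correction = 2442 * 9 * 0.176 = 3868.128 kJ/kg
LHV = 49306 - 3868.128 = 45437.87 kJ/kg


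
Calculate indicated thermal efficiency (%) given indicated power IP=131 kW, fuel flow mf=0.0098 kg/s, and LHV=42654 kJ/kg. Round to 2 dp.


eta_ith = (IP / (mf * LHV)) * 100
Denominator = 0.0098 * 42654 = 418.0092 kW
eta_ith = (131 / 418.0092) * 100 = 31.34%


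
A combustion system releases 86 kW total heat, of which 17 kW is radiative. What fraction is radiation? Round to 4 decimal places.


f_rad = Q_rad / Q_total
f_rad = 17 / 86 = 0.1977


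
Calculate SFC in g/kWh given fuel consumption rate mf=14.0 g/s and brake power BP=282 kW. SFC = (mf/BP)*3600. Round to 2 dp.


SFC = (mf / BP) * 3600
Rate = 14.0 / 282 = 0.049645 g/(s*kW)
SFC = 0.049645 * 3600 = 178.72 g/kWh


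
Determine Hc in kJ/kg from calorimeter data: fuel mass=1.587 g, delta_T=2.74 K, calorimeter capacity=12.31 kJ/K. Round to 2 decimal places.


Hc = C_cal * delta_T / m_fuel
Q_released = 12.31 * 2.74 = 33.7294 kJ
m_fuel = 1.587 g = 1.587/1000 kg = 0.001587 kg
Hc = 33.7294 / 0.001587 = 21253.56 kJ/kg


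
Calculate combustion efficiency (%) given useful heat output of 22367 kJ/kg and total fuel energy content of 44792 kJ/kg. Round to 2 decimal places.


Efficiency = (Q_useful / Q_fuel) * 100
Efficiency = (22367 / 44792) * 100
Efficiency = 0.4994 * 100 = 49.94%


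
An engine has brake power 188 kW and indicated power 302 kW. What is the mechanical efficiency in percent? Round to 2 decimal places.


eta_mech = (BP / IP) * 100
Ratio = 188 / 302 = 0.6225
eta_mech = 0.6225 * 100 = 62.25%


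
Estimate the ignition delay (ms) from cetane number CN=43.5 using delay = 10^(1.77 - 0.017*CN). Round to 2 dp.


delay = 10^(1.77 - 0.017*CN)
Exponent = 1.77 - 0.017*43.5 = 1.0305
delay = 10^1.0305 = 10.73 ms


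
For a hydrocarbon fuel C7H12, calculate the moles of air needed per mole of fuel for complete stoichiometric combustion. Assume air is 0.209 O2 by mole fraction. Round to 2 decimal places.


Balanced combustion: C7H12 + 10 O2 -> 7 CO2 + 6 H2O
O2 needed = C + H/4 = 7 + 12/4 = 10.00 moles
Air moles = O2 / 0.209 = 10.00 / 0.209 = 47.85 moles air


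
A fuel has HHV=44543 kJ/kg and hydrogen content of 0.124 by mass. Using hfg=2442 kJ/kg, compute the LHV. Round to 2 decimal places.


LHV = HHV - hfg * 9 * H
Water correction = 2442 * 9 * 0.124 = 2725.272 kJ/kg
LHV = 44543 - 2725.272 = 41817.73 kJ/kg


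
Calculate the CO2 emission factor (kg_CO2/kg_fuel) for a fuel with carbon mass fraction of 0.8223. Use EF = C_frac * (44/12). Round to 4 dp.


EF = C_frac * (M_CO2 / M_C)
EF = 0.8223 * (44/12)
EF = 0.8223 * 3.666667 = 3.0151 kg_CO2/kg_fuel


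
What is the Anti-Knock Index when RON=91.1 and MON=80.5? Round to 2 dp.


AKI = (RON + MON) / 2
AKI = (91.1 + 80.5) / 2
AKI = 171.6 / 2 = 85.80


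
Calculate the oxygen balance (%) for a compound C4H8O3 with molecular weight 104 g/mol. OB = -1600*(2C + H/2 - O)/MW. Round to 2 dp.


OB = -1600 * (2C + H/2 - O) / MW
Inner = 2*4 + 8/2 - 3 = 9.00
OB = -1600 * 9.00 / 104 = -138.46%


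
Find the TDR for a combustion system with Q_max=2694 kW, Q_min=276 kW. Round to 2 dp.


TDR = Q_max / Q_min
TDR = 2694 / 276 = 9.76


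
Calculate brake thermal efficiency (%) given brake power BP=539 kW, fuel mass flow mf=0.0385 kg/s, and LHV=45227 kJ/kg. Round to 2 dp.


eta_BTE = (BP / (mf * LHV)) * 100
Denominator = 0.0385 * 45227 = 1741.2395 kW
eta_BTE = (539 / 1741.2395) * 100 = 30.95%


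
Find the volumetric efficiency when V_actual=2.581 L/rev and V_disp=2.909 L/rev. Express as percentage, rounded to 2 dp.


eta_v = (V_actual / V_disp) * 100
Ratio = 2.581 / 2.909 = 0.8872
eta_v = 0.8872 * 100 = 88.72%


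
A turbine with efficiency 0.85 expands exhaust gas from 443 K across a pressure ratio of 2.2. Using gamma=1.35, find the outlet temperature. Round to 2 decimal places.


T_out = T_in * (1 - eta * (1 - PR^(-(gamma-1)/gamma)))
Exponent = -(1.35-1)/1.35 = -0.25925926
PR^exp = 2.2^(-0.25925926) = 0.81512413
Factor = 1 - 0.85*(1 - 0.81512413) = 0.84285551
T_out = 443 * 0.84285551 = 373.38 K


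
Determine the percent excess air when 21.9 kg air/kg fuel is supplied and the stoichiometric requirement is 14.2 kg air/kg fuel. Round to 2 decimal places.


Excess air = actual - stoichiometric = 21.9 - 14.2 = 7.70 kg/kg fuel
Excess air % = (excess / stoich) * 100 = (7.70 / 14.2) * 100 = 54.23%


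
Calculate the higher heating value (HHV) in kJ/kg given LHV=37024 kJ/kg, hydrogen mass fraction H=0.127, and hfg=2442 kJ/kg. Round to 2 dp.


HHV = LHV + hfg * 9 * H
Water addition = 2442 * 9 * 0.127 = 2791.206 kJ/kg
HHV = 37024 + 2791.206 = 39815.21 kJ/kg


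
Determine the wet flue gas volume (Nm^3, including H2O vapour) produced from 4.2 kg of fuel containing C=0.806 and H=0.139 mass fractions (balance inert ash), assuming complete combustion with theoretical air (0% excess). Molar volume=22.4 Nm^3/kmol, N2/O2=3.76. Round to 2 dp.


Per kg fuel: CO2 = (C/12 kmol)*22.4 = (0.806/12)*22.4 = 1.50453 Nm^3
Per kg fuel: H2O = (H/2 kmol)*22.4 = (0.139/2)*22.4 = 1.55680 Nm^3
O2 needed per kg fuel = C/12 + H/4 = 0.806/12 + 0.139/4 = 0.10191667 kmol
Per kg fuel: N2 = O2*3.76*22.4 = 0.10191667*3.76*22.4 = 8.58383 Nm^3
Total per kg = 1.50453 + 1.55680 + 8.58383 = 11.64516 Nm^3
Total = 11.64516 * 4.2 = 48.91 Nm^3


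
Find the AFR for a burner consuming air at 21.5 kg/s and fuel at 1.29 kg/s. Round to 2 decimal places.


AFR = m_air / m_fuel
AFR = 21.5 / 1.29 = 16.67


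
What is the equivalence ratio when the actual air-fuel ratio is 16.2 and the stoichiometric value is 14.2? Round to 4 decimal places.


phi = AFR_stoich / AFR_actual
phi = 14.2 / 16.2 = 0.8765


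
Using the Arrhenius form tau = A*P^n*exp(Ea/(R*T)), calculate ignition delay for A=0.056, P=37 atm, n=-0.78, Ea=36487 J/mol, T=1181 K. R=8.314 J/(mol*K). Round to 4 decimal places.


tau = A * P^n * exp(Ea/(R*T))
P^n = 37^(-0.78) = 0.05981397
Ea/(R*T) = 36487/(8.314*1181) = 3.716022
exp(Ea/(R*T)) = 41.100557
tau = 0.056 * 0.05981397 * 41.100557 = 0.1377 ms


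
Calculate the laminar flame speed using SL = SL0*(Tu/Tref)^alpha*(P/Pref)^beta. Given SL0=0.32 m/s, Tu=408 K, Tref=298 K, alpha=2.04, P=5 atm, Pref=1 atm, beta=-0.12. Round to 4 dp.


SL = SL0 * (Tu/Tref)^alpha * (P/Pref)^beta
T ratio = 408/298 = 1.36912752
(T ratio)^alpha = 1.36912752^2.04 = 1.898216
(P/Pref)^beta = 5^(-0.12) = 0.824373
SL = 0.32 * 1.898216 * 0.824373 = 0.5007 m/s


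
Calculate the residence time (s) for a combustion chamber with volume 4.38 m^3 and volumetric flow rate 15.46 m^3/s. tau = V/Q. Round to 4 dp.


tau = V / Q_flow
tau = 4.38 / 15.46 = 0.2833 s


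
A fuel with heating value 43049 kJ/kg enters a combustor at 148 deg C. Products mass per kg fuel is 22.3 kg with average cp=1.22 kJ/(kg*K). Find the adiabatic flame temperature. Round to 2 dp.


T_ad = T_in + Hc / (m_p * cp)
Denominator = 22.3 * 1.22 = 27.2060
Temperature rise = 43049 / 27.2060 = 1582.33 K
T_ad = 148 + 1582.33 = 1730.33 deg C


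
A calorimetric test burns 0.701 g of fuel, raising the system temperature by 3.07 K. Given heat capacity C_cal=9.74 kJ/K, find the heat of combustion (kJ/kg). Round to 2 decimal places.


Hc = C_cal * delta_T / m_fuel
Q_released = 9.74 * 3.07 = 29.9018 kJ
m_fuel = 0.701 g = 0.701/1000 kg = 0.000701 kg
Hc = 29.9018 / 0.000701 = 42655.92 kJ/kg
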